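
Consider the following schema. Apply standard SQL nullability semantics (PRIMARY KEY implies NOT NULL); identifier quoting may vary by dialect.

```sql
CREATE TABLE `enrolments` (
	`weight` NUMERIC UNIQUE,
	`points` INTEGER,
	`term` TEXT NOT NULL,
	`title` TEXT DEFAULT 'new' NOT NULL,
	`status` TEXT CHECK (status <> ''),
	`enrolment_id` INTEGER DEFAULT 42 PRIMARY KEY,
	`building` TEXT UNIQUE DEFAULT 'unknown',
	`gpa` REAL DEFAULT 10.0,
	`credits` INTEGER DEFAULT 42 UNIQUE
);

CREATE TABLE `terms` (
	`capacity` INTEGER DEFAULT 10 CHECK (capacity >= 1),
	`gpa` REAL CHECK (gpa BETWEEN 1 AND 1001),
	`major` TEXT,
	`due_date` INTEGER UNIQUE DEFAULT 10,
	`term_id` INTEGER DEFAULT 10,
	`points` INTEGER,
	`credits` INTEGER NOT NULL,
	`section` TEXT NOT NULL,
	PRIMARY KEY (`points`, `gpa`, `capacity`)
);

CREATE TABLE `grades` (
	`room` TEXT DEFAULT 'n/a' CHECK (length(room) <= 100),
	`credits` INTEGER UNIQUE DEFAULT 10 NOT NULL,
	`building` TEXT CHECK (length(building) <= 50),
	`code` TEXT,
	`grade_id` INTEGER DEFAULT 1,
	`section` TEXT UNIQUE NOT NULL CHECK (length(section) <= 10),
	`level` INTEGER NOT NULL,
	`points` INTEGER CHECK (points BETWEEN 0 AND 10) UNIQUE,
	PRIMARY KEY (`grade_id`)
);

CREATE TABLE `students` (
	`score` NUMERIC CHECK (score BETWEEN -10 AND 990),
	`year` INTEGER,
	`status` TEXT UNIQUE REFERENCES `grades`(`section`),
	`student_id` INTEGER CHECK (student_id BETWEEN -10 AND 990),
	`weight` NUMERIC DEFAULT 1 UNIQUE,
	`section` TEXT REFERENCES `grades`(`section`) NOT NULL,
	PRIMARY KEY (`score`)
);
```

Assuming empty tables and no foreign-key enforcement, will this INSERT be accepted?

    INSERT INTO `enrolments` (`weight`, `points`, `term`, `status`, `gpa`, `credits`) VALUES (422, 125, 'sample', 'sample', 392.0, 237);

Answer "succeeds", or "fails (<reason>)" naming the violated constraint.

NOT NULL columns: enrolment_id defaults to 42; term is supplied; title defaults to 'new'.
CHECK constraints: 'sample' satisfies (status <> '').
No constraint is violated.

succeeds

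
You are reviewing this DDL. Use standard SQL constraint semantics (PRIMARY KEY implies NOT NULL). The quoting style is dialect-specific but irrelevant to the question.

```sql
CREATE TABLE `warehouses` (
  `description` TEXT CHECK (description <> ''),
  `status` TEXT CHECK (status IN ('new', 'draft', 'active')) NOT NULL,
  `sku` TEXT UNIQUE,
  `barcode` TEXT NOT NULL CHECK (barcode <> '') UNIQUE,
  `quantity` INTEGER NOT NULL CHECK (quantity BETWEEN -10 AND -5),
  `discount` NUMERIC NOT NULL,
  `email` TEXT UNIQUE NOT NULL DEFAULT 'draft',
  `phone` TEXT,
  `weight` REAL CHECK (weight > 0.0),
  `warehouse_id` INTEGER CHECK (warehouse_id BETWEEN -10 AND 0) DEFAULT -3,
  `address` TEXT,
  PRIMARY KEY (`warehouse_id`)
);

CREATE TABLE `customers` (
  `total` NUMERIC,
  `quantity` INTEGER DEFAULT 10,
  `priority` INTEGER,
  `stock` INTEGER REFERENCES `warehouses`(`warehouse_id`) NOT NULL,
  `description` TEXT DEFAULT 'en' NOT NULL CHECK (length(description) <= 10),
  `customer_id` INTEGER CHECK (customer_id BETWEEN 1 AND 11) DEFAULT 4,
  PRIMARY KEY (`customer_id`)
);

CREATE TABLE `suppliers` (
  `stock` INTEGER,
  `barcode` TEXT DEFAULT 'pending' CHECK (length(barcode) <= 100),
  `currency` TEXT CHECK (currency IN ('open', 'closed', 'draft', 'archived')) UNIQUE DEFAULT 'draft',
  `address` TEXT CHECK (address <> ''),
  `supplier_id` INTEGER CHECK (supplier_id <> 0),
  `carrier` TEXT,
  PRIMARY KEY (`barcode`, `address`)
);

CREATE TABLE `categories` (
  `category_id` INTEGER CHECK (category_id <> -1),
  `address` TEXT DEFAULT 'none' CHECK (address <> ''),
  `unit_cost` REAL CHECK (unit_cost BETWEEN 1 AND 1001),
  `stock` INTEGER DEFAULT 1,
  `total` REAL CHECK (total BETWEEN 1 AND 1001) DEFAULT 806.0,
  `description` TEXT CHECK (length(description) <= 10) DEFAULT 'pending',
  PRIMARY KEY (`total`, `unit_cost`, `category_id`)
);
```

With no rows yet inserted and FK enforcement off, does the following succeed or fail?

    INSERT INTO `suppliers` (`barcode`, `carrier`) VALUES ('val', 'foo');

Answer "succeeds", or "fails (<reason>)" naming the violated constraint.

address is omitted from the column list and has no DEFAULT, so it would receive NULL.
But address is part of the PRIMARY KEY (implied NOT NULL).

fails (NOT NULL on address)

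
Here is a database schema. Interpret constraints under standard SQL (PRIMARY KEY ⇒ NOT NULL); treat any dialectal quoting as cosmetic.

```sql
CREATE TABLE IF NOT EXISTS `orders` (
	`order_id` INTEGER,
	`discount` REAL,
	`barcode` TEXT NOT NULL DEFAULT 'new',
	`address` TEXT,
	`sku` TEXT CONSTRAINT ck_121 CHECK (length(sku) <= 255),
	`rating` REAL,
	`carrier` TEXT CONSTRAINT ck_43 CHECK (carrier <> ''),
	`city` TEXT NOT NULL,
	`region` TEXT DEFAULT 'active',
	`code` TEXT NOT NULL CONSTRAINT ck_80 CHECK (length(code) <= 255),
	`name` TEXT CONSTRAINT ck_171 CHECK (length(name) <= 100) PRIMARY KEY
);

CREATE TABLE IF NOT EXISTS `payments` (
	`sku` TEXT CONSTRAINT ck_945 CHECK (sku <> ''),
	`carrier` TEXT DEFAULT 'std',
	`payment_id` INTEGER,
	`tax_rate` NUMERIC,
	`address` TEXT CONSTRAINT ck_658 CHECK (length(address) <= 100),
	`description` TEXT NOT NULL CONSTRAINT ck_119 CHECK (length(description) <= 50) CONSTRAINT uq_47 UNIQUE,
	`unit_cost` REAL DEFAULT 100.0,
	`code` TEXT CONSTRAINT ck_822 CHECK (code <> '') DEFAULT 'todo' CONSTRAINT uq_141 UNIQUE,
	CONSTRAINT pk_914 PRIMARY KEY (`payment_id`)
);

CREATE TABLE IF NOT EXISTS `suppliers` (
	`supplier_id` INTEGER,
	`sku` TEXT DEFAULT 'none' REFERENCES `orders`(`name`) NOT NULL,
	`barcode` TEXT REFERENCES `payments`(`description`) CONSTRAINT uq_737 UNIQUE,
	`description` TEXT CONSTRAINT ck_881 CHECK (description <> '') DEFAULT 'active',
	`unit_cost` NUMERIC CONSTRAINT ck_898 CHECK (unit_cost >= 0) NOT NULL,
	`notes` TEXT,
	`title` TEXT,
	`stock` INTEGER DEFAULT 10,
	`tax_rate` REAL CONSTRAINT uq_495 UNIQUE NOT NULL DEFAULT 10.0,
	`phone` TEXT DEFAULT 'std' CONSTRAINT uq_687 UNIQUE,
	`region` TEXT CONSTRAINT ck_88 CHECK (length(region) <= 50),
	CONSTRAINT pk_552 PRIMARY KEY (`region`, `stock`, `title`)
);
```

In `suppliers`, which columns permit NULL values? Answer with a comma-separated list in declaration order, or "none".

- supplier_id: no NOT NULL constraint applies → nullable.
- sku: declared NOT NULL → not nullable.
- barcode: a foreign key column may be NULL unless separately constrained → nullable.
- description: CHECK does not forbid NULL (a CHECK constraint passes when its expression is NULL) → nullable.
- unit_cost: declared NOT NULL → not nullable.
- notes: no NOT NULL constraint applies → nullable.
- title: part of the PRIMARY KEY, which implies NOT NULL → not nullable.
- stock: part of the PRIMARY KEY, which implies NOT NULL → not nullable.
- tax_rate: declared NOT NULL → not nullable.
- phone: UNIQUE does not imply NOT NULL → nullable.
- region: part of the PRIMARY KEY, which implies NOT NULL → not nullable.

supplier_id, barcode, description, notes, phone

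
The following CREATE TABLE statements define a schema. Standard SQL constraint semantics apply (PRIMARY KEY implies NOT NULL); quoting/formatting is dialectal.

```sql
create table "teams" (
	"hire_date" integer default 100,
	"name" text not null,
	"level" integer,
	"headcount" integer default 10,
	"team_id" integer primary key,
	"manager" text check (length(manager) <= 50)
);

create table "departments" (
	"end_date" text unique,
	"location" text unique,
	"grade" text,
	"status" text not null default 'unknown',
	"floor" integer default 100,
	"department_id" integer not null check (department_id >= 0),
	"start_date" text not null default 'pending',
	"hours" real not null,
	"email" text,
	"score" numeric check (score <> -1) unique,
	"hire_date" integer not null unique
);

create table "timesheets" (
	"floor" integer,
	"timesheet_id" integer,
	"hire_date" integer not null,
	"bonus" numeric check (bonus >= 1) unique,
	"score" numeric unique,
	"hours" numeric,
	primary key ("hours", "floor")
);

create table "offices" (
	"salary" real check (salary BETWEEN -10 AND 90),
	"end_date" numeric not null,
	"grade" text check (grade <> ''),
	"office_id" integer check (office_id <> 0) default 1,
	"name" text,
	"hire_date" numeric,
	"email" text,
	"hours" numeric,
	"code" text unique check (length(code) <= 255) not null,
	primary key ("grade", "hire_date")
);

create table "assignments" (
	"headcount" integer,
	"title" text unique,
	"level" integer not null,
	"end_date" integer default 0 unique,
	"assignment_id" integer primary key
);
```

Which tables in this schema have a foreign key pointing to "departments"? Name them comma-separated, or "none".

none

No REFERENCES clause anywhere in the schema names departments.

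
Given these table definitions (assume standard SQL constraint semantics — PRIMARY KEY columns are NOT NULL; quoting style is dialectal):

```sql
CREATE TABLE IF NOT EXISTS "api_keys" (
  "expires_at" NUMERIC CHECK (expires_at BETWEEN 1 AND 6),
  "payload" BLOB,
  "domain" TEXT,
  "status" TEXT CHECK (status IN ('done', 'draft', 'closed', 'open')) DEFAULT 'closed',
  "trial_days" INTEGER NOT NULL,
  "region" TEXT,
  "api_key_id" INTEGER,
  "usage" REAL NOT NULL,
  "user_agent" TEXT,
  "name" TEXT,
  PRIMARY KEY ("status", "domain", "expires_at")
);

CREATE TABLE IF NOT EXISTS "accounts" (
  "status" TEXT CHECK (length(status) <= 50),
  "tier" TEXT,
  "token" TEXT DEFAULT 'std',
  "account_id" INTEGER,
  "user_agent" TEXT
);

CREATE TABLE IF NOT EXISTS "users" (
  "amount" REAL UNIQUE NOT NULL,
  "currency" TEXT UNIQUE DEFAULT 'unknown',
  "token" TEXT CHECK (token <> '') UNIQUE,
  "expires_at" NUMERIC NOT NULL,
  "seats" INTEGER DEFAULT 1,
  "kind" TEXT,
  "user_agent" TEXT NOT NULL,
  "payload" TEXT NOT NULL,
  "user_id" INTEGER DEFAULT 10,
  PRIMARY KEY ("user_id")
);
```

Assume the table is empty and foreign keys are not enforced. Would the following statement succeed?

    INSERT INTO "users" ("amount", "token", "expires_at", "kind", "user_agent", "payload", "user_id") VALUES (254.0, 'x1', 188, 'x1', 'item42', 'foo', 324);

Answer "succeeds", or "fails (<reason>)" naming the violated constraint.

NOT NULL columns: amount is supplied; expires_at is supplied; payload is supplied; user_agent is supplied; user_id is supplied.
CHECK constraints: 'x1' satisfies (token <> '').
No constraint is violated.

succeeds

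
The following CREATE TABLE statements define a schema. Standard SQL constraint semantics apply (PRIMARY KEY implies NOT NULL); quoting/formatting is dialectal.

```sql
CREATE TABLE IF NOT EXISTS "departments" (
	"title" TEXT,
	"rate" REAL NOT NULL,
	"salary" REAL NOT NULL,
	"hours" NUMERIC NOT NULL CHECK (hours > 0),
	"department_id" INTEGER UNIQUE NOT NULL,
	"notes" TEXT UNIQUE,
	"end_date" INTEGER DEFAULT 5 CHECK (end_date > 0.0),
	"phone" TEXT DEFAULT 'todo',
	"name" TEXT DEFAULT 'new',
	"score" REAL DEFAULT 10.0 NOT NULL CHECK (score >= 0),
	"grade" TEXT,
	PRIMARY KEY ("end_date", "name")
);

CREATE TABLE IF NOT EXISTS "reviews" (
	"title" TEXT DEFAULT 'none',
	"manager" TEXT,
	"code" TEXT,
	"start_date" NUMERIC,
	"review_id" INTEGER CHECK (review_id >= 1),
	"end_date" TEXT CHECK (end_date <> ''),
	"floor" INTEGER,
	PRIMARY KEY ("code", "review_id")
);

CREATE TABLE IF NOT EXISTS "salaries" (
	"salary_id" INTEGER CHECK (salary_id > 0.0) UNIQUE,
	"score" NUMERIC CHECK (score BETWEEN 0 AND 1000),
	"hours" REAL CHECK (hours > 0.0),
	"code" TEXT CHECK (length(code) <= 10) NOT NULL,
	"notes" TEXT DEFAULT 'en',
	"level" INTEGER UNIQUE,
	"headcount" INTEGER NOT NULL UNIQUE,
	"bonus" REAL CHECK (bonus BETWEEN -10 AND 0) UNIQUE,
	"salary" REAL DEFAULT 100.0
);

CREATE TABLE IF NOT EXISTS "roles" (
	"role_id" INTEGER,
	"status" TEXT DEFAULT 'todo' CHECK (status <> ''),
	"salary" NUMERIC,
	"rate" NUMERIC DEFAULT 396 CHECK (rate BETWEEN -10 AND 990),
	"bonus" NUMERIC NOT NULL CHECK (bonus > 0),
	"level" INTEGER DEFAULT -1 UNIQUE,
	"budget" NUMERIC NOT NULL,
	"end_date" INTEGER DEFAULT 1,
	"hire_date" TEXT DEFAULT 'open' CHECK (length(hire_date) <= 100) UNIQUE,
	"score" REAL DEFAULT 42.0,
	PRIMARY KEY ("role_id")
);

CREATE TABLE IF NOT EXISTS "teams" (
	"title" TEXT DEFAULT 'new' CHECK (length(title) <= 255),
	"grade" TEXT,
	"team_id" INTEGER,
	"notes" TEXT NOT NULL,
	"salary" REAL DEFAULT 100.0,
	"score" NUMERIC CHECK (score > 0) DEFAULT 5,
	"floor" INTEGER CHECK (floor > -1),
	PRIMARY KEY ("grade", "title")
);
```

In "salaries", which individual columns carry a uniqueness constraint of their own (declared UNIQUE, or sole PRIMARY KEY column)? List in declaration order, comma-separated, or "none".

- salary_id: declared UNIQUE → unique.
- score: no UNIQUE or single-column PK constraint.
- hours: no UNIQUE or single-column PK constraint.
- code: no UNIQUE or single-column PK constraint.
- notes: no UNIQUE or single-column PK constraint.
- level: declared UNIQUE → unique.
- headcount: declared UNIQUE → unique.
- bonus: declared UNIQUE → unique.
- salary: no UNIQUE or single-column PK constraint.

salary_id, level, headcount, bonus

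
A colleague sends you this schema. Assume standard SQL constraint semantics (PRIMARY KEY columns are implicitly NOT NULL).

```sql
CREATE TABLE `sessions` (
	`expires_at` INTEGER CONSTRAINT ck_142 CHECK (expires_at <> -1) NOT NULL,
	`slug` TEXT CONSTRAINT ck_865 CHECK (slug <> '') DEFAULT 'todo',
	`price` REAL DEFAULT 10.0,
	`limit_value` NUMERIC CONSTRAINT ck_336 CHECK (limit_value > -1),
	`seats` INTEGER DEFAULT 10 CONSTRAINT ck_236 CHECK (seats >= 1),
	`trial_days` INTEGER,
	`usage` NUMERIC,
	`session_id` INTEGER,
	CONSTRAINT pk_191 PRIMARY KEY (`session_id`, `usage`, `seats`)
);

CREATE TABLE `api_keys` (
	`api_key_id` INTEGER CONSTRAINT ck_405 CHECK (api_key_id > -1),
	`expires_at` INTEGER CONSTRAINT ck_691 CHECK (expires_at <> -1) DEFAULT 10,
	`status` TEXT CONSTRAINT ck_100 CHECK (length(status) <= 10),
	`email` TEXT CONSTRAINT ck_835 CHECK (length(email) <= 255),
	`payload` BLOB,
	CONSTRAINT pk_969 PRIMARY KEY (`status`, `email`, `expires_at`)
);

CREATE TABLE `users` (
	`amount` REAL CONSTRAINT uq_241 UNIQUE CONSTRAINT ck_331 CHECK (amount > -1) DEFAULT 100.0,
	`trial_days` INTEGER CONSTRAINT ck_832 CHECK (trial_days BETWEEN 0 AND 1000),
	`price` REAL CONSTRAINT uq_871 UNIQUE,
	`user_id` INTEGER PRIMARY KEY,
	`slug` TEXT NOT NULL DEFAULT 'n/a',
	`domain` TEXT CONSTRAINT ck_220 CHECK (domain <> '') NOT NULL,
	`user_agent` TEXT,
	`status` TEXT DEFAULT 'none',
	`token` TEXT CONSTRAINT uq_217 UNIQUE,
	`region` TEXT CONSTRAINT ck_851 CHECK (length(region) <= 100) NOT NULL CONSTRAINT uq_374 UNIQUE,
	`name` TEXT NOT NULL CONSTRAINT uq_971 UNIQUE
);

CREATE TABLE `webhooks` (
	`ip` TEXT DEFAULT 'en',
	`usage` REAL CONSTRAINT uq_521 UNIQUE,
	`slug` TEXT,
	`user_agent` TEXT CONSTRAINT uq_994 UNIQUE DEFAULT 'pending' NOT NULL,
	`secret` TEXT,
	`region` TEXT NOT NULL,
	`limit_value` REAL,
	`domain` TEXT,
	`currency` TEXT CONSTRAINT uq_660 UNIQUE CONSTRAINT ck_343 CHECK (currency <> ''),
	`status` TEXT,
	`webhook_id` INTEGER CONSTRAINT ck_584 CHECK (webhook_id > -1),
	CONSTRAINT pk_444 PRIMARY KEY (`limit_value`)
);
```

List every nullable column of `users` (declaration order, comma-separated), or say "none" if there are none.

amount, trial_days, price, user_agent, status, token

- amount: CHECK does not forbid NULL (a CHECK constraint passes when its expression is NULL) → nullable.
- trial_days: CHECK does not forbid NULL (a CHECK constraint passes when its expression is NULL) → nullable.
- price: UNIQUE does not imply NOT NULL → nullable.
- user_id: part of the PRIMARY KEY, which implies NOT NULL → not nullable.
- slug: declared NOT NULL → not nullable.
- domain: declared NOT NULL → not nullable.
- user_agent: no NOT NULL constraint applies → nullable.
- status: DEFAULT only fills an omitted column; an explicit NULL is still allowed → nullable.
- token: UNIQUE does not imply NOT NULL → nullable.
- region: declared NOT NULL → not nullable.
- name: declared NOT NULL → not nullable.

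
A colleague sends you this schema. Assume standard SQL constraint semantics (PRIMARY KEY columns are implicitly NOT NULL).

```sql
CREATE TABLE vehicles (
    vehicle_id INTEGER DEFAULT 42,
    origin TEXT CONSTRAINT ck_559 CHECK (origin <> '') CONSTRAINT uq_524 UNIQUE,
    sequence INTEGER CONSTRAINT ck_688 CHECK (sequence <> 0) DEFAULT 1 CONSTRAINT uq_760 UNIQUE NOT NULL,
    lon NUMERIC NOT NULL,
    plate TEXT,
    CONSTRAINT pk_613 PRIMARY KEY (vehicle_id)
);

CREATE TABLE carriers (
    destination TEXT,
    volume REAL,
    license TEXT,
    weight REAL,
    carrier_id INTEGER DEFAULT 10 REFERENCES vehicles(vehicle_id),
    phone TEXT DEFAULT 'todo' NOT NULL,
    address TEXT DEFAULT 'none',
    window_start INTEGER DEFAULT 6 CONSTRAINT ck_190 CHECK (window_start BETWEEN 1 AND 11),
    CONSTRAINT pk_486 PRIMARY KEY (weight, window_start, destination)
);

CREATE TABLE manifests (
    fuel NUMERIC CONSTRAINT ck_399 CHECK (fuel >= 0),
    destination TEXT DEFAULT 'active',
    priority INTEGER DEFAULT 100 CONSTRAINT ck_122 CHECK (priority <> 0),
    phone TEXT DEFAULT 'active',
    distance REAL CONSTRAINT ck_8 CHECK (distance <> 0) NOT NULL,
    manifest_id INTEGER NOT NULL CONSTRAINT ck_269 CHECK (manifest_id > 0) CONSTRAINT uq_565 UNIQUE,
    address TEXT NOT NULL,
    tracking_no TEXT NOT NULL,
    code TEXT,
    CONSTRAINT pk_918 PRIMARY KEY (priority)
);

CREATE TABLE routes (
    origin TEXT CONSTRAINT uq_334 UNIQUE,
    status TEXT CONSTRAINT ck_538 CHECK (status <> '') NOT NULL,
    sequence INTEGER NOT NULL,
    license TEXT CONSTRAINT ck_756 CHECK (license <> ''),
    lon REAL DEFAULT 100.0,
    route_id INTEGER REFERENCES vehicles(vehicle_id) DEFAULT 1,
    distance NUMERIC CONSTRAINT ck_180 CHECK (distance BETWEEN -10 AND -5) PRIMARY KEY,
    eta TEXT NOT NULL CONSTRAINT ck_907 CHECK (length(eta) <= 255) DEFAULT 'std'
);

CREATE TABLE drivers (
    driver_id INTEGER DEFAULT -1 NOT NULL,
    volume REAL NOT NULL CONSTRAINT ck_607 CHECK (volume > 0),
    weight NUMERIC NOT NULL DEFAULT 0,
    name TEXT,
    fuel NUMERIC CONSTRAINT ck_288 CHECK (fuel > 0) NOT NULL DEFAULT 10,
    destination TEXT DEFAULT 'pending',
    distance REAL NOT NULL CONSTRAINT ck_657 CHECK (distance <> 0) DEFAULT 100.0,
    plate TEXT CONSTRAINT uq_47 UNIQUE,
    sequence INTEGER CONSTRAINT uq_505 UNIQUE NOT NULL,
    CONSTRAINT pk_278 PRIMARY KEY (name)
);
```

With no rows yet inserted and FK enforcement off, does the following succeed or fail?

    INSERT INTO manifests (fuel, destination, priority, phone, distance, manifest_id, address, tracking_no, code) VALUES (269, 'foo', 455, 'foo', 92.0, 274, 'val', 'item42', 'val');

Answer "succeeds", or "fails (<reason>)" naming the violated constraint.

succeeds

NOT NULL columns: address is supplied; distance is supplied; manifest_id is supplied; priority is supplied; tracking_no is supplied.
CHECK constraints: 269 satisfies (fuel >= 0); 455 satisfies (priority <> 0); 92.0 satisfies (distance <> 0); 274 satisfies (manifest_id > 0).
No constraint is violated.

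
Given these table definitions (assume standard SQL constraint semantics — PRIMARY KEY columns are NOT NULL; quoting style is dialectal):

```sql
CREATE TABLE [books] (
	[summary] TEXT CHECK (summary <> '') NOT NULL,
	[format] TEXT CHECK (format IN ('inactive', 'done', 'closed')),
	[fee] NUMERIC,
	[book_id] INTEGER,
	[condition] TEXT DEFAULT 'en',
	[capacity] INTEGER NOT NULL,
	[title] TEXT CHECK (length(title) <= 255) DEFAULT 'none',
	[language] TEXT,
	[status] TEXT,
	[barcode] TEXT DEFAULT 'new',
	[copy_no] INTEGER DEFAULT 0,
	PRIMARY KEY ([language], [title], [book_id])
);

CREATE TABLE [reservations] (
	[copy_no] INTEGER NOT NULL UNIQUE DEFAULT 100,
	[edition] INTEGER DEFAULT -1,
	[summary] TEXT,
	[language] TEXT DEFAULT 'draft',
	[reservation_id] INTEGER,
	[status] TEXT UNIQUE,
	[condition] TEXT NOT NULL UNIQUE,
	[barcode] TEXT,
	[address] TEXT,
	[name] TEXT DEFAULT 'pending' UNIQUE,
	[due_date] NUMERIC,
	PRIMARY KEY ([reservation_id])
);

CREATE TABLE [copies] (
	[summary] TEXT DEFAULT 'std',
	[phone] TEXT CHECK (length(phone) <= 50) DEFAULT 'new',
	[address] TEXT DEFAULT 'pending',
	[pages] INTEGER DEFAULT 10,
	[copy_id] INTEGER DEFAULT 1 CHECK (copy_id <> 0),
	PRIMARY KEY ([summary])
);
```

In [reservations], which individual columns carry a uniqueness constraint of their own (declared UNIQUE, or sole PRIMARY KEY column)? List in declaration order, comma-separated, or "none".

- copy_no: declared UNIQUE → unique.
- edition: no UNIQUE or single-column PK constraint.
- summary: no UNIQUE or single-column PK constraint.
- language: no UNIQUE or single-column PK constraint.
- reservation_id: single-column PRIMARY KEY → unique.
- status: declared UNIQUE → unique.
- condition: declared UNIQUE → unique.
- barcode: no UNIQUE or single-column PK constraint.
- address: no UNIQUE or single-column PK constraint.
- name: declared UNIQUE → unique.
- due_date: no UNIQUE or single-column PK constraint.

copy_no, reservation_id, status, condition, name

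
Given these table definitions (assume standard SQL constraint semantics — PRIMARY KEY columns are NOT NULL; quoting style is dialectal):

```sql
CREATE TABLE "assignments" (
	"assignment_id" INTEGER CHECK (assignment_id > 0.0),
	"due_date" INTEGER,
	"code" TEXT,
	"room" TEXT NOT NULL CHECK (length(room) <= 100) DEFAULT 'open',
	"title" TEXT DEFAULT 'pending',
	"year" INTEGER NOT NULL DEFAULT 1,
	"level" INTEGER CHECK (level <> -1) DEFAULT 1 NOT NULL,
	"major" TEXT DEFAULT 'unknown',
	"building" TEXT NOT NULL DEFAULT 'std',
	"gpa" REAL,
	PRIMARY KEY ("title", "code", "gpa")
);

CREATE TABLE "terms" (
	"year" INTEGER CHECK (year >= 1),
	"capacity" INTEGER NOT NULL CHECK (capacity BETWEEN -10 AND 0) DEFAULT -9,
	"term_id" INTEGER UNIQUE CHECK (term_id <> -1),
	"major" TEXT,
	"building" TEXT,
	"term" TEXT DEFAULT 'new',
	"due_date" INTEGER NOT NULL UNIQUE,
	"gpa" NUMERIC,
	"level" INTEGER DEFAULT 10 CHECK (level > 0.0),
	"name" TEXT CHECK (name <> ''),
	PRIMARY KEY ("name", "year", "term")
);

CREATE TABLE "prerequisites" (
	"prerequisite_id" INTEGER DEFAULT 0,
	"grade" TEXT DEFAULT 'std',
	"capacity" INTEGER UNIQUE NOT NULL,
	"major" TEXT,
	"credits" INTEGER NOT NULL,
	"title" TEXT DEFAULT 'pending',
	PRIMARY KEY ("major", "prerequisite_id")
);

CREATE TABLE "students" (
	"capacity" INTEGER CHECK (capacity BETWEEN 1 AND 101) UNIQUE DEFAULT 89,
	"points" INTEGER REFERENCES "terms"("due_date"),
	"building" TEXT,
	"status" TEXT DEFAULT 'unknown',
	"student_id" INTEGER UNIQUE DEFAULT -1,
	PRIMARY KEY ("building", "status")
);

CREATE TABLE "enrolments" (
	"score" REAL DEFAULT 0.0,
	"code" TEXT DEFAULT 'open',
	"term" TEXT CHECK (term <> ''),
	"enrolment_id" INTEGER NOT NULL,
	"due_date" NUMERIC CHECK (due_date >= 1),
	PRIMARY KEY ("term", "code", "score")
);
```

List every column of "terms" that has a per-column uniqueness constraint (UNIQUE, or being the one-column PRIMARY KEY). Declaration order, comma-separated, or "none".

term_id, due_date

- year: part of a composite PRIMARY KEY — only the tuple is unique, not this column on its own.
- capacity: no UNIQUE or single-column PK constraint.
- term_id: declared UNIQUE → unique.
- major: no UNIQUE or single-column PK constraint.
- building: no UNIQUE or single-column PK constraint.
- term: part of a composite PRIMARY KEY — only the tuple is unique, not this column on its own.
- due_date: declared UNIQUE → unique.
- gpa: no UNIQUE or single-column PK constraint.
- level: no UNIQUE or single-column PK constraint.
- name: part of a composite PRIMARY KEY — only the tuple is unique, not this column on its own.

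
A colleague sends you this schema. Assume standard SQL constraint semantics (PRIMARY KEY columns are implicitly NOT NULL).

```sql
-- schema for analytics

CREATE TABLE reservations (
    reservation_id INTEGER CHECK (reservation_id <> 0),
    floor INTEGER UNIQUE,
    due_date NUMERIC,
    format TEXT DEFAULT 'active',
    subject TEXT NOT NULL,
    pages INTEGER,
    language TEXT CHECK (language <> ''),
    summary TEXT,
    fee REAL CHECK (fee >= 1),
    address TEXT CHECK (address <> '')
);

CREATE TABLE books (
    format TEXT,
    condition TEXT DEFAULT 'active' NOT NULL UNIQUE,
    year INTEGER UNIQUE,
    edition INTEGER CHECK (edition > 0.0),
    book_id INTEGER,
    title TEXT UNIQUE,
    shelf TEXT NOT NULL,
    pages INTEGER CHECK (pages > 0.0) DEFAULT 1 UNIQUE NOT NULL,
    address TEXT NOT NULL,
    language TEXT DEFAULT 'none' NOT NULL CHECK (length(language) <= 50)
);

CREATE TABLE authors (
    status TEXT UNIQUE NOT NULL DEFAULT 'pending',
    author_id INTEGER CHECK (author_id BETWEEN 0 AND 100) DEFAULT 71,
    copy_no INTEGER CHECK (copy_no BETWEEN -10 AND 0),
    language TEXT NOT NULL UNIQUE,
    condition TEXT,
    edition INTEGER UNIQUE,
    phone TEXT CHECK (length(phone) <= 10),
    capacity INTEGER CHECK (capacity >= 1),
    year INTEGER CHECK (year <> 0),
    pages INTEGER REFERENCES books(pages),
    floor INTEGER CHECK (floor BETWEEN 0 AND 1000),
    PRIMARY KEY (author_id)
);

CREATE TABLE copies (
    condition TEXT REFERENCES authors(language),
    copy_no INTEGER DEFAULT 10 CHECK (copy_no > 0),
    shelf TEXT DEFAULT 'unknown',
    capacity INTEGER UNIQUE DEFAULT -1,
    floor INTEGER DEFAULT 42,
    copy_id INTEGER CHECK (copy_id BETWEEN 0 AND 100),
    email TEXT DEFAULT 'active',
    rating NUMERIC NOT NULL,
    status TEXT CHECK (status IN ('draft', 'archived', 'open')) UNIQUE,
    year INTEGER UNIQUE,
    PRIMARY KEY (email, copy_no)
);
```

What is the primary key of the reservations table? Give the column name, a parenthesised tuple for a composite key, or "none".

none

No column is declared PRIMARY KEY inline, and there is no table-level PRIMARY KEY clause in reservations.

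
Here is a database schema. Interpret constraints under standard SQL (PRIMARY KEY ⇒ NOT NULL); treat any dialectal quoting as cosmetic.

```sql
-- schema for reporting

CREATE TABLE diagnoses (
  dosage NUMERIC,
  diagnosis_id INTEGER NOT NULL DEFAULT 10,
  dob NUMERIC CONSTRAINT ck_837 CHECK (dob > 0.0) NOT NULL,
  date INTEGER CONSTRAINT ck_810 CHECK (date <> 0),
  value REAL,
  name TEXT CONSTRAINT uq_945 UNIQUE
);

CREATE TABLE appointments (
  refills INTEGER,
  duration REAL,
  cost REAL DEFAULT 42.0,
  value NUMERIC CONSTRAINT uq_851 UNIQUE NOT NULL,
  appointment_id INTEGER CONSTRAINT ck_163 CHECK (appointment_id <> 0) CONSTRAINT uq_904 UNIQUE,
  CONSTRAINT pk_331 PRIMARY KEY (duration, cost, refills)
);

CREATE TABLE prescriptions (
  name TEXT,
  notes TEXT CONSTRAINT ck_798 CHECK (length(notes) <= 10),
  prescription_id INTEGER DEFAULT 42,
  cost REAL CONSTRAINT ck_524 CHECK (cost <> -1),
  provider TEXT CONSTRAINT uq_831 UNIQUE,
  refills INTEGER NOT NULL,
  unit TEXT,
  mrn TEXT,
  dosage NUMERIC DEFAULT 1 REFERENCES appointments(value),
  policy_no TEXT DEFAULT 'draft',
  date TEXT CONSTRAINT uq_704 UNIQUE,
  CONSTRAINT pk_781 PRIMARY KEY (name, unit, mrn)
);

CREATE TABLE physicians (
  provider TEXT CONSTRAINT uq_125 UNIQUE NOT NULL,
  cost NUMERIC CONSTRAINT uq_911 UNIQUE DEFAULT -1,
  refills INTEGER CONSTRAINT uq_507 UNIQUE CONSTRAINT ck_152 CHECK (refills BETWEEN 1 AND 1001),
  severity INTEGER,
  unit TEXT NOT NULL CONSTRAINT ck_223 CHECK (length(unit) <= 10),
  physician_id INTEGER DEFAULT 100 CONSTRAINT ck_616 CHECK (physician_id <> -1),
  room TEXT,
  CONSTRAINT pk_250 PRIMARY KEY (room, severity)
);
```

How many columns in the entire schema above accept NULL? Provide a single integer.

diagnoses: 4 nullable (dosage, date, value, name — PK none and explicit NOT NULL columns excluded).
appointments: 1 nullable (appointment_id — PK (duration, cost, refills) and explicit NOT NULL columns excluded).
prescriptions: 7 nullable (notes, prescription_id, cost, provider, dosage, policy_no, date — PK (name, unit, mrn) and explicit NOT NULL columns excluded).
physicians: 3 nullable (cost, refills, physician_id — PK (room, severity) and explicit NOT NULL columns excluded).
Total: 4 + 1 + 7 + 3 = 15.

15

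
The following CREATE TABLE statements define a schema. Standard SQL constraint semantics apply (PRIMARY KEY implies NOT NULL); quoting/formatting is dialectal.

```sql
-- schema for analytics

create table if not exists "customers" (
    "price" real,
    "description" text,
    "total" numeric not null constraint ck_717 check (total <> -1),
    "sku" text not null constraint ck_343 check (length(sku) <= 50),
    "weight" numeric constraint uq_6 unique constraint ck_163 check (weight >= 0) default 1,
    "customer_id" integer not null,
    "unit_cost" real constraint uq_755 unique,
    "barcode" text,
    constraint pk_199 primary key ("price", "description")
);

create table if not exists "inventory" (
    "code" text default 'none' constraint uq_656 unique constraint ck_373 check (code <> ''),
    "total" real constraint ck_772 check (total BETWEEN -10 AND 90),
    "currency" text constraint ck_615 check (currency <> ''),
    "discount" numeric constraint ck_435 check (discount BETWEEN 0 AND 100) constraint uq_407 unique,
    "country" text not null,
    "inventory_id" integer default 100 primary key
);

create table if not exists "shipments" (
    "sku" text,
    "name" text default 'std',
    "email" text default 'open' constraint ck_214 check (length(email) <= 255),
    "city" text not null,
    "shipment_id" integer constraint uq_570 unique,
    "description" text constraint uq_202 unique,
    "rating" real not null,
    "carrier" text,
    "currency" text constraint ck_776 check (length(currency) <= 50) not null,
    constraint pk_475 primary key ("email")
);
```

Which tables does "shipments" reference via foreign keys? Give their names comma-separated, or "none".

No column in shipments has a REFERENCES clause.

none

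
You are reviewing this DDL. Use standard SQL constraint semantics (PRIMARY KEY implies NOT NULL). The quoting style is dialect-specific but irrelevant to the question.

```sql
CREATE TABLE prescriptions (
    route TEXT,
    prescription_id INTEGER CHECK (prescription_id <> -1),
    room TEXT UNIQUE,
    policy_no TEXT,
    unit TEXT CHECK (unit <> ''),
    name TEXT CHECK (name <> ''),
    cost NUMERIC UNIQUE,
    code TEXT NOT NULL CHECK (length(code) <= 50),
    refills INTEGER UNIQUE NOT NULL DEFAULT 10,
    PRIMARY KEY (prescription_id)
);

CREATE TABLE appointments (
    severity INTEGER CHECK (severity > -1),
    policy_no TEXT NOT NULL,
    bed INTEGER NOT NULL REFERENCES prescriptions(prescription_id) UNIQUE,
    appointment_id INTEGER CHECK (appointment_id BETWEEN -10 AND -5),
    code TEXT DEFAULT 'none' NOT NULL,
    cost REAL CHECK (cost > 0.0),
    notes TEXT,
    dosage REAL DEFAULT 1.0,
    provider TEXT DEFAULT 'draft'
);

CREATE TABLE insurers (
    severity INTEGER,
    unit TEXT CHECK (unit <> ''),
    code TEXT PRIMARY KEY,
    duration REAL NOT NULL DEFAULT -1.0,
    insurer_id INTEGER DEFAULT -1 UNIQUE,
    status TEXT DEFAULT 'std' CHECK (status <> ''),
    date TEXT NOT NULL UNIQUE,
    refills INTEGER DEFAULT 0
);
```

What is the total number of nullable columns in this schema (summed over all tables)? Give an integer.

17

prescriptions: 6 nullable (route, room, policy_no, unit, name, cost — PK (prescription_id) and explicit NOT NULL columns excluded).
appointments: 6 nullable (severity, appointment_id, cost, notes, dosage, provider — PK none and explicit NOT NULL columns excluded).
insurers: 5 nullable (severity, unit, insurer_id, status, refills — PK (code) and explicit NOT NULL columns excluded).
Total: 6 + 6 + 5 = 17.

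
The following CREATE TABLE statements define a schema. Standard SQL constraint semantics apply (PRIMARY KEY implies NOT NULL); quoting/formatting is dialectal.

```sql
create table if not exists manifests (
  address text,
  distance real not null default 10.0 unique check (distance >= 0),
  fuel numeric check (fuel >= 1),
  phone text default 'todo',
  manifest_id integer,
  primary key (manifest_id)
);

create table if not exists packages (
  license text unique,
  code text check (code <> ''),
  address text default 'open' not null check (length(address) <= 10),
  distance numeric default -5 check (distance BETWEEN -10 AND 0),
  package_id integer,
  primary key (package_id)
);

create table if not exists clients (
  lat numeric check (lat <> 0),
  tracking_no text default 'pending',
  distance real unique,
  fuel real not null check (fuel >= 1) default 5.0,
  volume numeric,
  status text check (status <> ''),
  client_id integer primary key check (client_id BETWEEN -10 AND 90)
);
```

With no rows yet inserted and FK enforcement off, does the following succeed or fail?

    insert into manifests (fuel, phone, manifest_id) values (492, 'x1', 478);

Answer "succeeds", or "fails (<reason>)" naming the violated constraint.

succeeds

NOT NULL columns: distance defaults to 10.0; manifest_id is supplied.
CHECK constraints: 492 satisfies (fuel >= 1).
No constraint is violated.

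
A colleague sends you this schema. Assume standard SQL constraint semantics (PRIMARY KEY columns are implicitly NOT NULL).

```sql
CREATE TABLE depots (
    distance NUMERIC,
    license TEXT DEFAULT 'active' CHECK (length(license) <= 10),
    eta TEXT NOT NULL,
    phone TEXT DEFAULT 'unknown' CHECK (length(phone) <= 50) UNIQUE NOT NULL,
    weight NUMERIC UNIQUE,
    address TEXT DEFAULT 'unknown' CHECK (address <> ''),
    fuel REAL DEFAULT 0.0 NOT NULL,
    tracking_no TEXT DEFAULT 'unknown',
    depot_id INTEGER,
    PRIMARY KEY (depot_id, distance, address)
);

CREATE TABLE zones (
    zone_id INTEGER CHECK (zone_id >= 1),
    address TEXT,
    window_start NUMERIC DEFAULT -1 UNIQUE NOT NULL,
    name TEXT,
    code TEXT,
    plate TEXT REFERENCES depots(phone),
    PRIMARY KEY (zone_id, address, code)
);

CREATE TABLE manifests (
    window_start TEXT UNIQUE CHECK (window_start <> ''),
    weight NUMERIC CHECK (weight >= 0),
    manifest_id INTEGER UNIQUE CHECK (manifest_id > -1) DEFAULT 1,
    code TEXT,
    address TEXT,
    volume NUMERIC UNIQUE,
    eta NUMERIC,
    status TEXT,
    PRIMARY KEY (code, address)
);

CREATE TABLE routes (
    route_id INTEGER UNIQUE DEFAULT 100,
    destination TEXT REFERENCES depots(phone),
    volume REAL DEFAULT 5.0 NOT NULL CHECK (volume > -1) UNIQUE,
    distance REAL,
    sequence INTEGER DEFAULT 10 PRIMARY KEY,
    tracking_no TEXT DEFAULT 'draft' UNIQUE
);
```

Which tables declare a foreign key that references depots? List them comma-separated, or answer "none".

zones, routes

- zones.plate references depots(phone).
- routes.destination references depots(phone).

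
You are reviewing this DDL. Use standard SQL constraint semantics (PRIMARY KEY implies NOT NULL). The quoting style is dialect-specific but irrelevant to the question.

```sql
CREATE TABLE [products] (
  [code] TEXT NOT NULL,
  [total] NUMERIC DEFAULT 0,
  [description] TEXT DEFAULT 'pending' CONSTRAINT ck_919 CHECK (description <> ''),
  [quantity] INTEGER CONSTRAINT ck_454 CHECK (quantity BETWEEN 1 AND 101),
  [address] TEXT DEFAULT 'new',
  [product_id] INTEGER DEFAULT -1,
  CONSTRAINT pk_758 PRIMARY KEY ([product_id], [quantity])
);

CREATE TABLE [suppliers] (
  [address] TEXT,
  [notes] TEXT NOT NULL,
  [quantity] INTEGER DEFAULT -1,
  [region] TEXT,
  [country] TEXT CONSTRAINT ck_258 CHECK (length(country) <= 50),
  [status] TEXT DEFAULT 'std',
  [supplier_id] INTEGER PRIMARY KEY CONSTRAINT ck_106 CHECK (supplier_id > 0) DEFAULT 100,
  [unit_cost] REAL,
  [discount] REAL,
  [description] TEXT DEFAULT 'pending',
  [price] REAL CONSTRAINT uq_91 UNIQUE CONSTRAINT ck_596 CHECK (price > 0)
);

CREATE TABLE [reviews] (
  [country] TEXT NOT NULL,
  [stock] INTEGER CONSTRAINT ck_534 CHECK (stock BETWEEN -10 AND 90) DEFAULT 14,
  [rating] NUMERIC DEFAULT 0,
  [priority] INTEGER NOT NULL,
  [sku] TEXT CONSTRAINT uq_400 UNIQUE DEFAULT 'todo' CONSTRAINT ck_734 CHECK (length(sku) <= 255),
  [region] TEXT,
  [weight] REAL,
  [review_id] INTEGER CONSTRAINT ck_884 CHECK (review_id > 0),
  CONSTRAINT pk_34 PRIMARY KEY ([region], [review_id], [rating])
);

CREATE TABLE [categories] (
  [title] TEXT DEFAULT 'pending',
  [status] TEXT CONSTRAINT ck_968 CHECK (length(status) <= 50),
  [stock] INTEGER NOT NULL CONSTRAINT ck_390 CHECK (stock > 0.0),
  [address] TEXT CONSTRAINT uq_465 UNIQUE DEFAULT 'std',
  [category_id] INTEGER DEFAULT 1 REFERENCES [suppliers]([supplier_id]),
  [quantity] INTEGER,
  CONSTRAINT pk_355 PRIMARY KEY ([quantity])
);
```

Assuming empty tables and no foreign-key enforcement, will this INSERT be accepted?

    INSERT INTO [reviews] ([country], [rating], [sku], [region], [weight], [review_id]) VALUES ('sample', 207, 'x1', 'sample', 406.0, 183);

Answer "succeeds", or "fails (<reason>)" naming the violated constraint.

priority is omitted from the column list and has no DEFAULT, so it would receive NULL.
But priority is declared NOT NULL.

fails (NOT NULL on priority)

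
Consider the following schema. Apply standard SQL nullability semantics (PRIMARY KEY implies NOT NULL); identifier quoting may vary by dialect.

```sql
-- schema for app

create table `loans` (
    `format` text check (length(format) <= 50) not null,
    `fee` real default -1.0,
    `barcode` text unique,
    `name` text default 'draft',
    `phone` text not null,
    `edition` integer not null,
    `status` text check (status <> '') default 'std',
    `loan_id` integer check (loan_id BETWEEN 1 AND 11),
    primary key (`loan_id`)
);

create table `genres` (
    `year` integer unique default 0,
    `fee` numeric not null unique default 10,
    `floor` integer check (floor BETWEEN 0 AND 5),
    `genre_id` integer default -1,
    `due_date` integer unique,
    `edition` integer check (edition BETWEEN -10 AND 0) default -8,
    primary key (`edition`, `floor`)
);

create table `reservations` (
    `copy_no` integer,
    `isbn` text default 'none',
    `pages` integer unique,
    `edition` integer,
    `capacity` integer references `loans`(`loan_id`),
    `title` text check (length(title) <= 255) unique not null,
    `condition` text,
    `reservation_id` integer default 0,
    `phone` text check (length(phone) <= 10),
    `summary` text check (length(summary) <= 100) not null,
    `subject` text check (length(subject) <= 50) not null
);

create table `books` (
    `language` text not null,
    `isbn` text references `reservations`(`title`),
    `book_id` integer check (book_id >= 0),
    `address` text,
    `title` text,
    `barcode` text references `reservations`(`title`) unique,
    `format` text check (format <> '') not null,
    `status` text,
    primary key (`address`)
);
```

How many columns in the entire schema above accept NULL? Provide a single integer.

loans: 4 nullable (fee, barcode, name, status — PK (loan_id) and explicit NOT NULL columns excluded).
genres: 3 nullable (year, genre_id, due_date — PK (edition, floor) and explicit NOT NULL columns excluded).
reservations: 8 nullable (copy_no, isbn, pages, edition, capacity, condition, reservation_id, phone — PK none and explicit NOT NULL columns excluded).
books: 5 nullable (isbn, book_id, title, barcode, status — PK (address) and explicit NOT NULL columns excluded).
Total: 4 + 3 + 8 + 5 = 20.

20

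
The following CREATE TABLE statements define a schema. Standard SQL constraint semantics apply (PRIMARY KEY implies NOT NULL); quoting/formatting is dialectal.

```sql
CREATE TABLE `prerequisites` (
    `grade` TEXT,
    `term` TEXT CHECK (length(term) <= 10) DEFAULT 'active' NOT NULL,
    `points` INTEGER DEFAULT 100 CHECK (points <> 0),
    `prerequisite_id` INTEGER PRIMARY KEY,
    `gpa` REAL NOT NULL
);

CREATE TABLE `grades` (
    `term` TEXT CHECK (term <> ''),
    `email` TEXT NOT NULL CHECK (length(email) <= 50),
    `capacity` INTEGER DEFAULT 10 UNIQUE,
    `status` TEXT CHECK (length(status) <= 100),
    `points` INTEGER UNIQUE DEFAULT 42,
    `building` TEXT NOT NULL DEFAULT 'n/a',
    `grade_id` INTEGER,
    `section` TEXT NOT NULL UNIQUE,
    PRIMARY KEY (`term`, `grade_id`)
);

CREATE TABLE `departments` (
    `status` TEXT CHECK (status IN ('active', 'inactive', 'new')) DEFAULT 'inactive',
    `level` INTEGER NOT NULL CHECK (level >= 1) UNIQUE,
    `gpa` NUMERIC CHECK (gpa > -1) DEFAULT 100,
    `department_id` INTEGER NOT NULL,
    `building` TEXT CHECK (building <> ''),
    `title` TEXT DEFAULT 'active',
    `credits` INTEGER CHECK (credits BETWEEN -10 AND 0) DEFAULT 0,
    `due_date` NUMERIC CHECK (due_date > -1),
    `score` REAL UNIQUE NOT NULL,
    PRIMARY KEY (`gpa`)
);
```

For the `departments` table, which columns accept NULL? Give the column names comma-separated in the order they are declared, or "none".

- status: CHECK does not forbid NULL (a CHECK constraint passes when its expression is NULL) → nullable.
- level: declared NOT NULL → not nullable.
- gpa: part of the PRIMARY KEY, which implies NOT NULL → not nullable.
- department_id: declared NOT NULL → not nullable.
- building: CHECK does not forbid NULL (a CHECK constraint passes when its expression is NULL) → nullable.
- title: DEFAULT only fills an omitted column; an explicit NULL is still allowed → nullable.
- credits: CHECK does not forbid NULL (a CHECK constraint passes when its expression is NULL) → nullable.
- due_date: CHECK does not forbid NULL (a CHECK constraint passes when its expression is NULL) → nullable.
- score: declared NOT NULL → not nullable.

status, building, title, credits, due_date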